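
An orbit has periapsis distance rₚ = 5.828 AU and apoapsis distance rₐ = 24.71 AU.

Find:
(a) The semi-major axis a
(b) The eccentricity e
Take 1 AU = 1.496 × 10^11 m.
rₚ = 5.828 AU = 8.71869 × 10^11 m
rₐ = 24.71 AU = 3.69662 × 10^12 m
(a) a = (rₚ + rₐ)/2 = 2.28424 × 10^12 m ≈ 15.27 AU
(b) e = (rₐ − rₚ)/(rₐ + rₚ) = (2.82475 × 10^12) / (4.56848 × 10^12) = 0.618312

Final answer:
(a) a = 15.27 AU
(b) e = 0.6183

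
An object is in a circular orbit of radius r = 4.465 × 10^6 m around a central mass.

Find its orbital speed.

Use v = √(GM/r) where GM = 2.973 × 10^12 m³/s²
r = 4.465 × 10^6 m
GM = 2.973 × 10^12 m³/s²
GM/r = (2.973 × 10^12) / (4.465 × 10^6) = 665845 m²/s²
v = √(GM/r) = 815.994 m/s ≈ 816 m/s

Final answer: 816 m/s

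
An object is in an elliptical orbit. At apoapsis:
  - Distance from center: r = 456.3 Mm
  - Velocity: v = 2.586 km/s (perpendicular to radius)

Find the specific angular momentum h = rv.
r = 456.3 Mm = 4.563 × 10^8 m
v = 2.586 km/s = 2586 m/s
h = rv = 4.563 × 10^8 × 2586 = 1.17999 × 10^12 m²/s ≈ 1.18 × 10^12 m²/s

Final answer: h = 1.18 × 10^12 m²/s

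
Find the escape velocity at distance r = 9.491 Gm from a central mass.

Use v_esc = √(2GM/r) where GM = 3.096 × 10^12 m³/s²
r = 9.491 Gm = 9.491 × 10^9 m
GM = 3.096 × 10^12 m³/s²
2GM/r = 2 × (3.096 × 10^12) / (9.491 × 10^9) = 652.408 m²/s²
v_esc = √(2GM/r) = 25.5423 m/s ≈ 25.54 m/s

Final answer: 25.54 m/s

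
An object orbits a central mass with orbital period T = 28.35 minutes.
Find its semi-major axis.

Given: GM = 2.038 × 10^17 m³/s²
T = 28.35 minutes = 1701 s
GM = 2.038 × 10^17 m³/s²
Kepler's third law: a³ = GM T² / (4π²)
T² = 2.8934 × 10^6 s²
a³ = (2.038 × 10^17) × (2.8934 × 10^6) / (4π²) = 1.49366 × 10^22 m³
a = (a³)^(1/3) = 2.46274 × 10^7 m ≈ 2.463 × 10^7 m

Final answer: 2.463 × 10^7 m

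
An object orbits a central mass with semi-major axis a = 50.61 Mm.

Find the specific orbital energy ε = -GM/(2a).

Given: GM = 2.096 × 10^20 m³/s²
a = 50.61 Mm = 5.061 × 10^7 m
GM = 2.096 × 10^20 m³/s²
2a = 1.0122 × 10^8 m
ε = −GM/(2a) = -2.07074 × 10^12 J/kg ≈ -2071 GJ/kg

Final answer: -2071 GJ/kg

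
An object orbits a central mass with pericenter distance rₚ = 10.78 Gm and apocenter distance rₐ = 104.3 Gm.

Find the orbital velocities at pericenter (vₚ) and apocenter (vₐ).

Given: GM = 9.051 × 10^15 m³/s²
rₚ = 10.78 Gm = 1.078 × 10^10 m
rₐ = 104.3 Gm = 1.043 × 10^11 m
GM = 9.051 × 10^15 m³/s²
a = (rₚ + rₐ)/2 = 5.754 × 10^10 m
Vis-viva: v² = GM (2/r − 1/a)
vₚ² = 9.051 × 10^15 × (1.85529 × 10^-10 − 1.73792 × 10^-11) = 1.52192 × 10^6 m²/s²
vₚ = 1233.66 m/s ≈ 1.234 km/s
vₐ² = 9.051 × 10^15 × (1.91755 × 10^-11 − 1.73792 × 10^-11) = 16257.8 m²/s²
vₐ = 127.506 m/s ≈ 127.5 m/s

Final answer: vₚ = 1.234 km/s, vₐ = 127.5 m/s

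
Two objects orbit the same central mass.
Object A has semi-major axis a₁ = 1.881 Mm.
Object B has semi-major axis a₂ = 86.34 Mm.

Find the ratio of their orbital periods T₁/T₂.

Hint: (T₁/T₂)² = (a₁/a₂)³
a₁ = 1.881 Mm = 1.881 × 10^6 m
a₂ = 86.34 Mm = 8.634 × 10^7 m
a₁/a₂ = 0.021786
T₁/T₂ = (a₁/a₂)^(3/2) = (0.021786)^1.5 = 0.00321562

Final answer: T₁/T₂ = 0.003216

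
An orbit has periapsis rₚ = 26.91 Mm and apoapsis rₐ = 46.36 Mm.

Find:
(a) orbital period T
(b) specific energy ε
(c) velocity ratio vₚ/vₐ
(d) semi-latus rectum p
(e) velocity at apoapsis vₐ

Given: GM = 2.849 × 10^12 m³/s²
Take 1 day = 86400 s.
rₚ = 26.91 Mm = 2.691 × 10^7 m
rₐ = 46.36 Mm = 4.636 × 10^7 m
GM = 2.849 × 10^12 m³/s²
a = (rₚ + rₐ)/2 = 3.6635 × 10^7 m
e = (rₐ − rₚ)/(rₐ + rₚ) = (1.945 × 10^7) / (7.327 × 10^7) = 0.265457
(a) a³ = 4.91687 × 10^22 m³;  T = 2π √(a³/GM) = 2π × 131371 s = 825426 s ≈ 9.554 days
(b) 2a = 7.327 × 10^7 m;  ε = −GM/(2a) = -38883.6 J/kg ≈ -38.88 kJ/kg
(c) vₚ/vₐ = rₐ/rₚ (angular momentum) = (4.636 × 10^7) / (2.691 × 10^7) = 1.72278 ≈ 1.723
(d) 1 − e² = 0.929533;  p = a(1 − e²) = 3.6635 × 10^7 × 0.929533 = 3.40534 × 10^7 m ≈ 34.05 Mm
(e) vₐ² = GM (2/rₐ − 1/a) = 2.849 × 10^12 × (4.31406 × 10^-8 − 2.72963 × 10^-8) = 45140.5 m²/s²;  vₐ = 212.463 m/s ≈ 212.5 m/s

Final answer:
(a) orbital period T = 9.554 days
(b) specific energy ε = -38.88 kJ/kg
(c) velocity ratio vₚ/vₐ = 1.723
(d) semi-latus rectum p = 34.05 Mm
(e) velocity at apoapsis vₐ = 212.5 m/s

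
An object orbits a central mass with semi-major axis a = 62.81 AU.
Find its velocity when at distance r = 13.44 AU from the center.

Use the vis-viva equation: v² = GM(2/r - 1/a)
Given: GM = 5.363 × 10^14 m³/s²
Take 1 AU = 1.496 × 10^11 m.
a = 62.81 AU = 9.39638 × 10^12 m
r = 13.44 AU = 2.01062 × 10^12 m
GM = 5.363 × 10^14 m³/s²
2/r − 1/a = 9.94716 × 10^-13 − 1.06424 × 10^-13 = 8.88292 × 10^-13 m⁻¹
v² = GM (2/r − 1/a) = 476.391 m²/s²
v = 21.8264 m/s ≈ 21.83 m/s

Final answer: 21.83 m/s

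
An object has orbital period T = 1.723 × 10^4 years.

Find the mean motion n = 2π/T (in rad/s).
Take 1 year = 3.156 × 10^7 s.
T = 1.723 × 10^4 years = 5.43779 × 10^11 s
n = 2π / (5.43779 × 10^11 s) = 1.15547 × 10^-11 rad/s ≈ 1.155 × 10^-11 rad/s

Final answer: n = 1.155 × 10^-11 rad/s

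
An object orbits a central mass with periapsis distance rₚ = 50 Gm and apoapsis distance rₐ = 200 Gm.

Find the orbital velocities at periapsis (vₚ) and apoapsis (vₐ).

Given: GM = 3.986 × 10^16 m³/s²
rₚ = 50 Gm = 5 × 10^10 m
rₐ = 200 Gm = 2 × 10^11 m
GM = 3.986 × 10^16 m³/s²
a = (rₚ + rₐ)/2 = 1.25 × 10^11 m
Vis-viva: v² = GM (2/r − 1/a)
vₚ² = 3.986 × 10^16 × (4 × 10^-11 − 8 × 10^-12) = 1.27552 × 10^6 m²/s²
vₚ = 1129.39 m/s ≈ 1.129 km/s
vₐ² = 3.986 × 10^16 × (1 × 10^-11 − 8 × 10^-12) = 79720 m²/s²
vₐ = 282.347 m/s ≈ 282.3 m/s

Final answer: vₚ = 1.129 km/s, vₐ = 282.3 m/s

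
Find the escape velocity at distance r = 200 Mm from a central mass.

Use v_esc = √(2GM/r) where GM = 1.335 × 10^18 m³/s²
r = 200 Mm = 2 × 10^8 m
GM = 1.335 × 10^18 m³/s²
2GM/r = 2 × (1.335 × 10^18) / (2 × 10^8) = 1.335 × 10^10 m²/s²
v_esc = √(2GM/r) = 115542 m/s ≈ 115.5 km/s

Final answer: 115.5 km/s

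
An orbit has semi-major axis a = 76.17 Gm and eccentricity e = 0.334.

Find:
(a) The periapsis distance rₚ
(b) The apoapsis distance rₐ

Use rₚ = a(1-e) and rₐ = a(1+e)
a = 76.17 Gm = 7.617 × 10^10 m
e = 0.334:  1 − e = 0.666,  1 + e = 1.334
(a) rₚ = a(1 − e) = 7.617 × 10^10 m × 0.666 = 5.07292 × 10^10 m ≈ 50.73 Gm
(b) rₐ = a(1 + e) = 7.617 × 10^10 m × 1.334 = 1.01611 × 10^11 m ≈ 101.6 Gm

Final answer:
(a) rₚ = 50.73 Gm
(b) rₐ = 101.6 Gm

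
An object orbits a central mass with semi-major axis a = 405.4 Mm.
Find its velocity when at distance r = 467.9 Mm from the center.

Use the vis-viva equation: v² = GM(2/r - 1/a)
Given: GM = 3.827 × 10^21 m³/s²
a = 405.4 Mm = 4.054 × 10^8 m
r = 467.9 Mm = 4.679 × 10^8 m
GM = 3.827 × 10^21 m³/s²
2/r − 1/a = 4.27442 × 10^-9 − 2.4667 × 10^-9 = 1.80772 × 10^-9 m⁻¹
v² = GM (2/r − 1/a) = 6.91814 × 10^12 m²/s²
v = 2.63024 × 10^6 m/s ≈ 2630 km/s

Final answer: 2630 km/s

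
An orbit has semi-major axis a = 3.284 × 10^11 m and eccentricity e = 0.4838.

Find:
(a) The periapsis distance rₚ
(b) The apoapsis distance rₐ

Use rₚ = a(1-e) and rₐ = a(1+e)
a = 3.284 × 10^11 m
e = 0.4838:  1 − e = 0.5162,  1 + e = 1.4838
(a) rₚ = a(1 − e) = 3.284 × 10^11 m × 0.5162 = 1.6952 × 10^11 m ≈ 1.695 × 10^11 m
(b) rₐ = a(1 + e) = 3.284 × 10^11 m × 1.4838 = 4.8728 × 10^11 m ≈ 4.873 × 10^11 m

Final answer:
(a) rₚ = 1.695 × 10^11 m
(b) rₐ = 4.873 × 10^11 m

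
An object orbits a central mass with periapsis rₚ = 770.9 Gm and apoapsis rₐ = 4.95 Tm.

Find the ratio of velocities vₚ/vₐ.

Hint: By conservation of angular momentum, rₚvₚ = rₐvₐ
rₚ = 770.9 Gm = 7.709 × 10^11 m
rₐ = 4.95 Tm = 4.95 × 10^12 m
rₚvₚ = rₐvₐ  ⇒  vₚ/vₐ = rₐ/rₚ
vₚ/vₐ = (4.95 × 10^12) / (7.709 × 10^11) = 6.42107

Final answer: vₚ/vₐ = 6.421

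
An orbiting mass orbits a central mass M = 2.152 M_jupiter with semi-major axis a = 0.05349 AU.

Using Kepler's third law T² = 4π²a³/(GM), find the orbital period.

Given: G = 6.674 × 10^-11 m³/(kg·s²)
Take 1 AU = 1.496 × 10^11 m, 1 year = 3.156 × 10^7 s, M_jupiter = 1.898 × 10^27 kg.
M = 2.152 M_jupiter = 4.0845 × 10^27 kg
GM = G × M = 6.674 × 10^-11 × 4.0845 × 10^27 = 2.72599 × 10^17 m³/s²
a = 0.05349 AU = 8.0021 × 10^9 m
a³ = 5.12404 × 10^29 m³
T = 2π √(a³/GM) = 2π √((5.12404 × 10^29) / (2.72599 × 10^17)) = 2π × 1.37102 × 10^6 s
T = 8.61438 × 10^6 s ≈ 0.273 years

Final answer: 0.273 years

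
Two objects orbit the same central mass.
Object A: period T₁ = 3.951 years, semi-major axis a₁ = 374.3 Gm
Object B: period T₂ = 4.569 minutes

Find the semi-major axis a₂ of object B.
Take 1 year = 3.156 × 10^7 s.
T₁ = 3.951 years = 1.24694 × 10^8 s
T₂ = 4.569 minutes = 274.14 s
a₁ = 374.3 Gm = 3.743 × 10^11 m
Kepler's third law: (T₂/T₁)² = (a₂/a₁)³  ⇒  a₂ = a₁ (T₂/T₁)^(2/3)
T₂/T₁ = 2.19851 × 10^-6
(T₂/T₁)^(2/3) = 0.000169077
a₂ = 3.743 × 10^11 m × 0.000169077 = 6.32857 × 10^7 m ≈ 63.29 Mm

Final answer: a₂ = 63.29 Mm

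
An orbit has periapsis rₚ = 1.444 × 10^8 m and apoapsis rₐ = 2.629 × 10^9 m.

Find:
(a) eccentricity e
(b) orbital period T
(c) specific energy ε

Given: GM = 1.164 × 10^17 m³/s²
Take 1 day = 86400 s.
rₚ = 1.444 × 10^8 m
rₐ = 2.629 × 10^9 m
GM = 1.164 × 10^17 m³/s²
a = (rₚ + rₐ)/2 = 1.3867 × 10^9 m
e = (rₐ − rₚ)/(rₐ + rₚ) = (2.4846 × 10^9) / (2.7734 × 10^9) = 0.895868
(a) e = 0.895868 ≈ 0.8959
(b) a³ = 2.66654 × 10^27 m³;  T = 2π √(a³/GM) = 2π × 151355 s = 950993 s ≈ 11.01 days
(c) 2a = 2.7734 × 10^9 m;  ε = −GM/(2a) = -4.19701 × 10^7 J/kg ≈ -41.97 MJ/kg

Final answer:
(a) eccentricity e = 0.8959
(b) orbital period T = 11.01 days
(c) specific energy ε = -41.97 MJ/kg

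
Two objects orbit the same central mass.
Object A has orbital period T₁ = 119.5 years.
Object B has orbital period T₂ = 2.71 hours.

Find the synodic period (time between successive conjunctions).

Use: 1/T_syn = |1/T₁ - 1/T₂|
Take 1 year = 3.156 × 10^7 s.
T₁ = 119.5 years = 3.77142 × 10^9 s
T₂ = 2.71 hours = 9756 s
1/T₁ = 2.65152 × 10^-10 s⁻¹
1/T₂ = 0.000102501 s⁻¹
|1/T₁ − 1/T₂| = 0.000102501 s⁻¹
T_syn = 1 / |1/T₁ − 1/T₂| = 9756.03 s ≈ 2.71 hours

Final answer: T_syn = 2.71 hours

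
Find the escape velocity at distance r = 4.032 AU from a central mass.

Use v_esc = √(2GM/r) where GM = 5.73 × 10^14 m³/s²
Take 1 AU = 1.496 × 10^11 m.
r = 4.032 AU = 6.03187 × 10^11 m
GM = 5.73 × 10^14 m³/s²
2GM/r = 2 × (5.73 × 10^14) / (6.03187 × 10^11) = 1899.91 m²/s²
v_esc = √(2GM/r) = 43.5879 m/s ≈ 43.59 m/s

Final answer: 43.59 m/s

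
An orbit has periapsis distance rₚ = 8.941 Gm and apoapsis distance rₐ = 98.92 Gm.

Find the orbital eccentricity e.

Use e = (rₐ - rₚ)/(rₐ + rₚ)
rₚ = 8.941 Gm = 8.941 × 10^9 m
rₐ = 98.92 Gm = 9.892 × 10^10 m
rₐ − rₚ = 8.9979 × 10^10 m
rₐ + rₚ = 1.07861 × 10^11 m
e = (rₐ − rₚ)/(rₐ + rₚ) = 0.834213

Final answer: e = 0.8342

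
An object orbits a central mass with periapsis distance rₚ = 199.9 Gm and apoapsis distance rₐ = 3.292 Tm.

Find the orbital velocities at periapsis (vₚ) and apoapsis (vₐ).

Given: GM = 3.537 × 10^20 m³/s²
rₚ = 199.9 Gm = 1.999 × 10^11 m
rₐ = 3.292 Tm = 3.292 × 10^12 m
GM = 3.537 × 10^20 m³/s²
a = (rₚ + rₐ)/2 = 1.74595 × 10^12 m
Vis-viva: v² = GM (2/r − 1/a)
vₚ² = 3.537 × 10^20 × (1.0005 × 10^-11 − 5.72754 × 10^-13) = 3.33619 × 10^9 m²/s²
vₚ = 57759.7 m/s ≈ 57.76 km/s
vₐ² = 3.537 × 10^20 × (6.07533 × 10^-13 − 5.72754 × 10^-13) = 1.23014 × 10^7 m²/s²
vₐ = 3507.34 m/s ≈ 3.507 km/s

Final answer: vₚ = 57.76 km/s, vₐ = 3.507 km/s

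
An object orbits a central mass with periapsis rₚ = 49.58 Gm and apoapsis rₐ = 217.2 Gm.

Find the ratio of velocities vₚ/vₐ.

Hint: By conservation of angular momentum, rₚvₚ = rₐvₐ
rₚ = 49.58 Gm = 4.958 × 10^10 m
rₐ = 217.2 Gm = 2.172 × 10^11 m
rₚvₚ = rₐvₐ  ⇒  vₚ/vₐ = rₐ/rₚ
vₚ/vₐ = (2.172 × 10^11) / (4.958 × 10^10) = 4.3808

Final answer: vₚ/vₐ = 4.381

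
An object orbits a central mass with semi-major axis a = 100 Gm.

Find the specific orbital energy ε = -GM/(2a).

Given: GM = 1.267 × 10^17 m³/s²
a = 100 Gm = 1 × 10^11 m
GM = 1.267 × 10^17 m³/s²
2a = 2 × 10^11 m
ε = −GM/(2a) = -633500 J/kg ≈ -633.5 kJ/kg

Final answer: -633.5 kJ/kg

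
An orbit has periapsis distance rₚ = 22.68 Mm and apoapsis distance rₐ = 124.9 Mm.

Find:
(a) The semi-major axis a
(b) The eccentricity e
rₚ = 22.68 Mm = 2.268 × 10^7 m
rₐ = 124.9 Mm = 1.249 × 10^8 m
(a) a = (rₚ + rₐ)/2 = 7.379 × 10^7 m ≈ 73.79 Mm
(b) e = (rₐ − rₚ)/(rₐ + rₚ) = (1.0222 × 10^8) / (1.4758 × 10^8) = 0.692641

Final answer:
(a) a = 73.79 Mm
(b) e = 0.6926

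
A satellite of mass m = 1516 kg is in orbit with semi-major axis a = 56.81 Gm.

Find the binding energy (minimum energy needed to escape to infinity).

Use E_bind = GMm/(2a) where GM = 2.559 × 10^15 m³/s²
a = 56.81 Gm = 5.681 × 10^10 m
GM = 2.559 × 10^15 m³/s²
m = 1516 kg
GMm = 2.559 × 10^15 × 1516 = 3.87944 × 10^18 m³·kg/s²
2a = 1.1362 × 10^11 m
E_bind = GMm/(2a) = 3.4144 × 10^7 J ≈ 34.14 MJ

Final answer: 34.14 MJ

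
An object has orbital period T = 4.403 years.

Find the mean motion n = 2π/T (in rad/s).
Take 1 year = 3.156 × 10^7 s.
T = 4.403 years = 1.38959 × 10^8 s
n = 2π / (1.38959 × 10^8 s) = 4.52162 × 10^-8 rad/s ≈ 4.522 × 10^-8 rad/s

Final answer: n = 4.522 × 10^-8 rad/s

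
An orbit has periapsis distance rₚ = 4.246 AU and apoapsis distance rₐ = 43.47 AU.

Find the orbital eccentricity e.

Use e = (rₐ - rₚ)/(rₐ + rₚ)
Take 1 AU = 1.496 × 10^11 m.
rₚ = 4.246 AU = 6.35202 × 10^11 m
rₐ = 43.47 AU = 6.50311 × 10^12 m
rₐ − rₚ = 5.86791 × 10^12 m
rₐ + rₚ = 7.13831 × 10^12 m
e = (rₐ − rₚ)/(rₐ + rₚ) = 0.82203

Final answer: e = 0.822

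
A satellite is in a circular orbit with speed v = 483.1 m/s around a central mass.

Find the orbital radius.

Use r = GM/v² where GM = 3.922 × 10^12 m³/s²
v = 483.1 m/s
GM = 3.922 × 10^12 m³/s²
v² = 233386 m²/s²
r = GM/v² = (3.922 × 10^12) / 233386 = 1.68048 × 10^7 m ≈ 16.8 Mm

Final answer: 16.8 Mm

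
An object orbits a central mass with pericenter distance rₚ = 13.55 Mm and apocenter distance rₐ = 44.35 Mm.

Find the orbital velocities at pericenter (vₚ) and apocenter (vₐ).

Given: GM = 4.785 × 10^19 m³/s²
rₚ = 13.55 Mm = 1.355 × 10^7 m
rₐ = 44.35 Mm = 4.435 × 10^7 m
GM = 4.785 × 10^19 m³/s²
a = (rₚ + rₐ)/2 = 2.895 × 10^7 m
Vis-viva: v² = GM (2/r − 1/a)
vₚ² = 4.785 × 10^19 × (1.47601 × 10^-7 − 3.45423 × 10^-8) = 5.40988 × 10^12 m²/s²
vₚ = 2.32592 × 10^6 m/s ≈ 2326 km/s
vₐ² = 4.785 × 10^19 × (4.50958 × 10^-8 − 3.45423 × 10^-8) = 5.04986 × 10^11 m²/s²
vₐ = 710623 m/s ≈ 710.6 km/s

Final answer: vₚ = 2326 km/s, vₐ = 710.6 km/s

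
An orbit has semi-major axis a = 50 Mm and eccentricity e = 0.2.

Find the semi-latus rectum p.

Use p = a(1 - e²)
a = 50 Mm = 5 × 10^7 m
e = 0.2,  e² = 0.04,  1 − e² = 0.96
p = a(1 − e²) = 5 × 10^7 m × 0.96 = 4.8 × 10^7 m ≈ 48 Mm

Final answer: p = 48 Mm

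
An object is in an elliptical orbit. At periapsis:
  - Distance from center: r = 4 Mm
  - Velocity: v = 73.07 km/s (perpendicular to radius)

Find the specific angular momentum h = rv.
r = 4 Mm = 4 × 10^6 m
v = 73.07 km/s = 73070 m/s
h = rv = 4 × 10^6 × 73070 = 2.9228 × 10^11 m²/s ≈ 2.923 × 10^11 m²/s

Final answer: h = 2.923 × 10^11 m²/s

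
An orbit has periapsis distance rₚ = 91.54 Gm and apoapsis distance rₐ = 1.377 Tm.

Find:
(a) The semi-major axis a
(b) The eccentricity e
rₚ = 91.54 Gm = 9.154 × 10^10 m
rₐ = 1.377 Tm = 1.377 × 10^12 m
(a) a = (rₚ + rₐ)/2 = 7.3427 × 10^11 m ≈ 734.3 Gm
(b) e = (rₐ − rₚ)/(rₐ + rₚ) = (1.28546 × 10^12) / (1.46854 × 10^12) = 0.875332

Final answer:
(a) a = 734.3 Gm
(b) e = 0.8753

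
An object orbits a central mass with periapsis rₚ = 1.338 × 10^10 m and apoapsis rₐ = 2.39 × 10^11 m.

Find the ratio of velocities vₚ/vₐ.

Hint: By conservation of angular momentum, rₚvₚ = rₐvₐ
rₚ = 1.338 × 10^10 m
rₐ = 2.39 × 10^11 m
rₚvₚ = rₐvₐ  ⇒  vₚ/vₐ = rₐ/rₚ
vₚ/vₐ = (2.39 × 10^11) / (1.338 × 10^10) = 17.8625

Final answer: vₚ/vₐ = 17.86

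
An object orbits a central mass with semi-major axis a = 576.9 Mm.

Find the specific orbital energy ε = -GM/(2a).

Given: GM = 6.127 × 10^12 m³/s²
a = 576.9 Mm = 5.769 × 10^8 m
GM = 6.127 × 10^12 m³/s²
2a = 1.1538 × 10^9 m
ε = −GM/(2a) = -5310.28 J/kg ≈ -5.31 kJ/kg

Final answer: -5.31 kJ/kg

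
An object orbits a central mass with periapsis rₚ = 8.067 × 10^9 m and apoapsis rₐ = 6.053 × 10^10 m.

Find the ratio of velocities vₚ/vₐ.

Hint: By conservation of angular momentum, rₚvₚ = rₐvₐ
rₚ = 8.067 × 10^9 m
rₐ = 6.053 × 10^10 m
rₚvₚ = rₐvₐ  ⇒  vₚ/vₐ = rₐ/rₚ
vₚ/vₐ = (6.053 × 10^10) / (8.067 × 10^9) = 7.50341

Final answer: vₚ/vₐ = 7.503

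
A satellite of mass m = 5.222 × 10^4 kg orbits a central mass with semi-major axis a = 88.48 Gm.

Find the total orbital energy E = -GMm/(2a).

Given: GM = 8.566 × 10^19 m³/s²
a = 88.48 Gm = 8.848 × 10^10 m
GM = 8.566 × 10^19 m³/s²
2a = 1.7696 × 10^11 m
GMm = 8.566 × 10^19 × 52220 = 4.47317 × 10^24 m³·kg/s²
E = −GMm/(2a) = -2.52778 × 10^13 J ≈ -25.28 TJ

Final answer: -25.28 TJ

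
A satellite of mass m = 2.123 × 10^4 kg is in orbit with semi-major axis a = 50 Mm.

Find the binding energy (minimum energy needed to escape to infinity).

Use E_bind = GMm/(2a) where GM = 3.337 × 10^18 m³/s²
a = 50 Mm = 5 × 10^7 m
GM = 3.337 × 10^18 m³/s²
m = 2.123 × 10^4 kg
GMm = 3.337 × 10^18 × 21230 = 7.08445 × 10^22 m³·kg/s²
2a = 1 × 10^8 m
E_bind = GMm/(2a) = 7.08445 × 10^14 J ≈ 708.4 TJ

Final answer: 708.4 TJ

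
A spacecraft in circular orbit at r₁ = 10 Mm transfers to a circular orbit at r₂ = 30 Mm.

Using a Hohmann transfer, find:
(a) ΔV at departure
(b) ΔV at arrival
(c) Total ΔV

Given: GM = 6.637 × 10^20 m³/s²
r₁ = 10 Mm = 1 × 10^7 m
r₂ = 30 Mm = 3 × 10^7 m
GM = 6.637 × 10^20 m³/s²
Transfer ellipse: a_t = (r₁ + r₂)/2 = 2 × 10^7 m
Circular speed at r₁: v₁ = √(GM/r₁) = 8.14678 × 10^6 m/s
Transfer speed at r₁ (periapsis): v₁ₜ = √(GM(2/r₁ − 1/a_t)) = 9.97773 × 10^6 m/s
(a) ΔV₁ = v₁ₜ − v₁ = 1.83095 × 10^6 m/s ≈ 1831 km/s
Circular speed at r₂: v₂ = √(GM/r₂) = 4.70354 × 10^6 m/s
Transfer speed at r₂ (apoapsis): v₂ₜ = √(GM(2/r₂ − 1/a_t)) = 3.32591 × 10^6 m/s
(b) ΔV₂ = v₂ − v₂ₜ = 1.37764 × 10^6 m/s ≈ 1378 km/s
(c) ΔV_total = ΔV₁ + ΔV₂ = 3.20858 × 10^6 m/s ≈ 3209 km/s

Final answer:
(a) ΔV₁ = 1831 km/s
(b) ΔV₂ = 1378 km/s
(c) ΔV_total = 3209 km/s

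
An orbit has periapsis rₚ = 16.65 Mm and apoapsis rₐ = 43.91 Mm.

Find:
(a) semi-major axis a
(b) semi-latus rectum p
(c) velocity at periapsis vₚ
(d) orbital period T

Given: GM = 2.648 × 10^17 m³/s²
rₚ = 16.65 Mm = 1.665 × 10^7 m
rₐ = 43.91 Mm = 4.391 × 10^7 m
GM = 2.648 × 10^17 m³/s²
a = (rₚ + rₐ)/2 = 3.028 × 10^7 m
e = (rₐ − rₚ)/(rₐ + rₚ) = (2.726 × 10^7) / (6.056 × 10^7) = 0.450132
(a) a = 3.028 × 10^7 m ≈ 30.28 Mm
(b) 1 − e² = 0.797381;  p = a(1 − e²) = 3.028 × 10^7 × 0.797381 = 2.41447 × 10^7 m ≈ 24.14 Mm
(c) vₚ² = GM (2/rₚ − 1/a) = 2.648 × 10^17 × (1.2012 × 10^-7 − 3.30251 × 10^-8) = 2.30628 × 10^10 m²/s²;  vₚ = 151864 m/s ≈ 151.9 km/s
(d) a³ = 2.77631 × 10^22 m³;  T = 2π √(a³/GM) = 2π × 323.798 s = 2034.49 s ≈ 33.91 minutes

Final answer:
(a) semi-major axis a = 30.28 Mm
(b) semi-latus rectum p = 24.14 Mm
(c) velocity at periapsis vₚ = 151.9 km/s
(d) orbital period T = 33.91 minutes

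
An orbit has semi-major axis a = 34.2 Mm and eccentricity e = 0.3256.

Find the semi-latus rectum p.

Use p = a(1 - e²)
a = 34.2 Mm = 3.42 × 10^7 m
e = 0.3256,  e² = 0.106015,  1 − e² = 0.893985
p = a(1 − e²) = 3.42 × 10^7 m × 0.893985 = 3.05743 × 10^7 m ≈ 30.57 Mm

Final answer: p = 30.57 Mm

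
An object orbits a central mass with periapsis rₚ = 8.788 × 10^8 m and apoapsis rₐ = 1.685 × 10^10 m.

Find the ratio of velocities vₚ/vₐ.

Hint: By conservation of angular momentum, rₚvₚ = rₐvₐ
rₚ = 8.788 × 10^8 m
rₐ = 1.685 × 10^10 m
rₚvₚ = rₐvₐ  ⇒  vₚ/vₐ = rₐ/rₚ
vₚ/vₐ = (1.685 × 10^10) / (8.788 × 10^8) = 19.1739

Final answer: vₚ/vₐ = 19.17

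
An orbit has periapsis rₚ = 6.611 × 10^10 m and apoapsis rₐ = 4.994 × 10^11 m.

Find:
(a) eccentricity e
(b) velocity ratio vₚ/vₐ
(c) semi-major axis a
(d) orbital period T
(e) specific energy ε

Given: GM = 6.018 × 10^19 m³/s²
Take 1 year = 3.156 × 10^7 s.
rₚ = 6.611 × 10^10 m
rₐ = 4.994 × 10^11 m
GM = 6.018 × 10^19 m³/s²
a = (rₚ + rₐ)/2 = 2.82755 × 10^11 m
e = (rₐ − rₚ)/(rₐ + rₚ) = (4.3329 × 10^11) / (5.6551 × 10^11) = 0.766193
(a) e = 0.766193 ≈ 0.7662
(b) vₚ/vₐ = rₐ/rₚ (angular momentum) = (4.994 × 10^11) / (6.611 × 10^10) = 7.55408 ≈ 7.554
(c) a = 2.82755 × 10^11 m ≈ 2.828 × 10^11 m
(d) a³ = 2.26064 × 10^34 m³;  T = 2π √(a³/GM) = 2π × 1.93816 × 10^7 s = 1.21778 × 10^8 s ≈ 3.859 years
(e) 2a = 5.6551 × 10^11 m;  ε = −GM/(2a) = -1.06417 × 10^8 J/kg ≈ -106.4 MJ/kg

Final answer:
(a) eccentricity e = 0.7662
(b) velocity ratio vₚ/vₐ = 7.554
(c) semi-major axis a = 2.828 × 10^11 m
(d) orbital period T = 3.859 years
(e) specific energy ε = -106.4 MJ/kg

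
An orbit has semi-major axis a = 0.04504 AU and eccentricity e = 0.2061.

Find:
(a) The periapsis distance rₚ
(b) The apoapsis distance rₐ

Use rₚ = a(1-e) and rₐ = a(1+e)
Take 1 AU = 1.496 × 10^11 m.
a = 0.04504 AU = 6.73798 × 10^9 m
e = 0.2061:  1 − e = 0.7939,  1 + e = 1.2061
(a) rₚ = a(1 − e) = 6.73798 × 10^9 m × 0.7939 = 5.34929 × 10^9 m ≈ 0.03576 AU
(b) rₐ = a(1 + e) = 6.73798 × 10^9 m × 1.2061 = 8.12668 × 10^9 m ≈ 0.05432 AU

Final answer:
(a) rₚ = 0.03576 AU
(b) rₐ = 0.05432 AU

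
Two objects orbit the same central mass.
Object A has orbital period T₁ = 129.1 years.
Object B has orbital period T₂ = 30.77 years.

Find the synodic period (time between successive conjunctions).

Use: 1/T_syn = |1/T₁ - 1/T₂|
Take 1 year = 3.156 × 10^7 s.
T₁ = 129.1 years = 4.0744 × 10^9 s
T₂ = 30.77 years = 9.71101 × 10^8 s
1/T₁ = 2.45435 × 10^-10 s⁻¹
1/T₂ = 1.02976 × 10^-9 s⁻¹
|1/T₁ − 1/T₂| = 7.84324 × 10^-10 s⁻¹
T_syn = 1 / |1/T₁ − 1/T₂| = 1.27498 × 10^9 s ≈ 40.4 years

Final answer: T_syn = 40.4 years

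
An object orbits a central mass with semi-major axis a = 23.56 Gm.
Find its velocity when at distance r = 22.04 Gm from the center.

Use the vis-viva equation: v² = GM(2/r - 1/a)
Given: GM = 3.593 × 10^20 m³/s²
a = 23.56 Gm = 2.356 × 10^10 m
r = 22.04 Gm = 2.204 × 10^10 m
GM = 3.593 × 10^20 m³/s²
2/r − 1/a = 9.07441 × 10^-11 − 4.24448 × 10^-11 = 4.82993 × 10^-11 m⁻¹
v² = GM (2/r − 1/a) = 1.73539 × 10^10 m²/s²
v = 131734 m/s ≈ 131.7 km/s

Final answer: 131.7 km/s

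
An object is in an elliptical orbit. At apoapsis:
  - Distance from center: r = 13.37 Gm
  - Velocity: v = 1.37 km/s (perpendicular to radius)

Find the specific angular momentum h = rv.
r = 13.37 Gm = 1.337 × 10^10 m
v = 1.37 km/s = 1370 m/s
h = rv = 1.337 × 10^10 × 1370 = 1.83169 × 10^13 m²/s ≈ 1.832 × 10^13 m²/s

Final answer: h = 1.832 × 10^13 m²/s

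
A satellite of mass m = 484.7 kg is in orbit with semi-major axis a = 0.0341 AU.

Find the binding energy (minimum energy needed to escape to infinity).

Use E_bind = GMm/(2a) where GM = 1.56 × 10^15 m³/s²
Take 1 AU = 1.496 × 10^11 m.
a = 0.0341 AU = 5.10136 × 10^9 m
GM = 1.56 × 10^15 m³/s²
m = 484.7 kg
GMm = 1.56 × 10^15 × 484.7 = 7.56132 × 10^17 m³·kg/s²
2a = 1.02027 × 10^10 m
E_bind = GMm/(2a) = 7.41108 × 10^7 J ≈ 74.11 MJ

Final answer: 74.11 MJ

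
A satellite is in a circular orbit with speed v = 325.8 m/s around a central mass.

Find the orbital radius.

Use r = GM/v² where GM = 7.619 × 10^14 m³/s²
v = 325.8 m/s
GM = 7.619 × 10^14 m³/s²
v² = 106146 m²/s²
r = GM/v² = (7.619 × 10^14) / 106146 = 7.17787 × 10^9 m ≈ 7.178 Gm

Final answer: 7.178 Gm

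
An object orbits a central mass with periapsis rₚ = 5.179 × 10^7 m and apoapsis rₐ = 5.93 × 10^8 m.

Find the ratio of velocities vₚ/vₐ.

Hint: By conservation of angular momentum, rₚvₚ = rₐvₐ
rₚ = 5.179 × 10^7 m
rₐ = 5.93 × 10^8 m
rₚvₚ = rₐvₐ  ⇒  vₚ/vₐ = rₐ/rₚ
vₚ/vₐ = (5.93 × 10^8) / (5.179 × 10^7) = 11.4501

Final answer: vₚ/vₐ = 11.45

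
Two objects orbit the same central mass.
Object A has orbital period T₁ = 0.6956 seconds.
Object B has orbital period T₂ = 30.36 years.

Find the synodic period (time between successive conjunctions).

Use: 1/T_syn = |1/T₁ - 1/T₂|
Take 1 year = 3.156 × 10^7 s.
T₁ = 0.6956 seconds
T₂ = 30.36 years = 9.58162 × 10^8 s
1/T₁ = 1.43761 s⁻¹
1/T₂ = 1.04367 × 10^-9 s⁻¹
|1/T₁ − 1/T₂| = 1.43761 s⁻¹
T_syn = 1 / |1/T₁ − 1/T₂| = 0.6956 s ≈ 0.6956 seconds

Final answer: T_syn = 0.6956 seconds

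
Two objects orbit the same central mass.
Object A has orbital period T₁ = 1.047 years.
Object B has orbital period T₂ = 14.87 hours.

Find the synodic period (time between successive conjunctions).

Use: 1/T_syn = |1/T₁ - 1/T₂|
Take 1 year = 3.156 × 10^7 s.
T₁ = 1.047 years = 3.30433 × 10^7 s
T₂ = 14.87 hours = 53532 s
1/T₁ = 3.02633 × 10^-8 s⁻¹
1/T₂ = 1.86804 × 10^-5 s⁻¹
|1/T₁ − 1/T₂| = 1.86502 × 10^-5 s⁻¹
T_syn = 1 / |1/T₁ − 1/T₂| = 53618.9 s ≈ 14.89 hours

Final answer: T_syn = 14.89 hours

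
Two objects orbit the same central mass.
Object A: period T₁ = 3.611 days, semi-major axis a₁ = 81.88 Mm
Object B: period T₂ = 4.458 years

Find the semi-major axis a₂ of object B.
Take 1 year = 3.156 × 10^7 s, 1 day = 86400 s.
T₁ = 3.611 days = 311990 s
T₂ = 4.458 years = 1.40694 × 10^8 s
a₁ = 81.88 Mm = 8.188 × 10^7 m
Kepler's third law: (T₂/T₁)² = (a₂/a₁)³  ⇒  a₂ = a₁ (T₂/T₁)^(2/3)
T₂/T₁ = 450.958
(T₂/T₁)^(2/3) = 58.8063
a₂ = 8.188 × 10^7 m × 58.8063 = 4.81506 × 10^9 m ≈ 4.815 Gm

Final answer: a₂ = 4.815 Gm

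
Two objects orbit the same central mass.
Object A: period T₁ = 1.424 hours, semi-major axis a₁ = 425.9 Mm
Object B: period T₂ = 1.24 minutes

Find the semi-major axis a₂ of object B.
T₁ = 1.424 hours = 5126.4 s
T₂ = 1.24 minutes = 74.4 s
a₁ = 425.9 Mm = 4.259 × 10^8 m
Kepler's third law: (T₂/T₁)² = (a₂/a₁)³  ⇒  a₂ = a₁ (T₂/T₁)^(2/3)
T₂/T₁ = 0.0145131
(T₂/T₁)^(2/3) = 0.0594986
a₂ = 4.259 × 10^8 m × 0.0594986 = 2.53405 × 10^7 m ≈ 25.34 Mm

Final answer: a₂ = 25.34 Mm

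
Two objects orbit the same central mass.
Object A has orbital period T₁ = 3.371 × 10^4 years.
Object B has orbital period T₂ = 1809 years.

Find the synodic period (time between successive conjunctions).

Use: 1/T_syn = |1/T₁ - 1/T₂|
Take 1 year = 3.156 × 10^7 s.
T₁ = 3.371 × 10^4 years = 1.06389 × 10^12 s
T₂ = 1809 years = 5.7092 × 10^10 s
1/T₁ = 9.39949 × 10^-13 s⁻¹
1/T₂ = 1.75156 × 10^-11 s⁻¹
|1/T₁ − 1/T₂| = 1.65756 × 10^-11 s⁻¹
T_syn = 1 / |1/T₁ − 1/T₂| = 6.03295 × 10^10 s ≈ 1912 years

Final answer: T_syn = 1912 years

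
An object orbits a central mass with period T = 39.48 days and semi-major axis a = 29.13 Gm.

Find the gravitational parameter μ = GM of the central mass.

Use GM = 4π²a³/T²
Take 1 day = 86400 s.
T = 39.48 days = 3.41107 × 10^6 s
a = 29.13 Gm = 2.913 × 10^10 m
a³ = 2.47185 × 10^31 m³
T² = 1.16354 × 10^13 s²
GM = 4π² × (2.47185 × 10^31) / (1.16354 × 10^13) = 8.38686 × 10^19 m³/s²
GM ≈ 8.387 × 10^19 m³/s²

Final answer: GM = 8.387 × 10^19 m³/s²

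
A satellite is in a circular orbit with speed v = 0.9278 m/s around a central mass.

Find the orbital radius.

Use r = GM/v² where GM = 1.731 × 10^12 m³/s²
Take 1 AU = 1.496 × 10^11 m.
v = 0.9278 m/s
GM = 1.731 × 10^12 m³/s²
v² = 0.860813 m²/s²
r = GM/v² = (1.731 × 10^12) / 0.860813 = 2.01089 × 10^12 m ≈ 13.44 AU

Final answer: 13.44 AU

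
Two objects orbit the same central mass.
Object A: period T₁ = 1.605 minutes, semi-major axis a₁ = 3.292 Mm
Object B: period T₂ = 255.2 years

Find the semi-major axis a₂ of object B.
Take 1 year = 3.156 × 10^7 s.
T₁ = 1.605 minutes = 96.3 s
T₂ = 255.2 years = 8.05411 × 10^9 s
a₁ = 3.292 Mm = 3.292 × 10^6 m
Kepler's third law: (T₂/T₁)² = (a₂/a₁)³  ⇒  a₂ = a₁ (T₂/T₁)^(2/3)
T₂/T₁ = 8.36356 × 10^7
(T₂/T₁)^(2/3) = 191247
a₂ = 3.292 × 10^6 m × 191247 = 6.29585 × 10^11 m ≈ 629.6 Gm

Final answer: a₂ = 629.6 Gm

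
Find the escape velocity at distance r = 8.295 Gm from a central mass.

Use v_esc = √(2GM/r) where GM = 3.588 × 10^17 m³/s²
r = 8.295 Gm = 8.295 × 10^9 m
GM = 3.588 × 10^17 m³/s²
2GM/r = 2 × (3.588 × 10^17) / (8.295 × 10^9) = 8.65099 × 10^7 m²/s²
v_esc = √(2GM/r) = 9301.07 m/s ≈ 9.301 km/s

Final answer: 9.301 km/s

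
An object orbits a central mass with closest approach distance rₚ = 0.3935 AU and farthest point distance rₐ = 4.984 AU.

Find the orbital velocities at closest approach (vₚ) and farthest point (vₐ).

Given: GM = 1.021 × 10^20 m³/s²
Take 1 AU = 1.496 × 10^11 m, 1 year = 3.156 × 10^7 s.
rₚ = 0.3935 AU = 5.88676 × 10^10 m
rₐ = 4.984 AU = 7.45606 × 10^11 m
GM = 1.021 × 10^20 m³/s²
a = (rₚ + rₐ)/2 = 4.02237 × 10^11 m
Vis-viva: v² = GM (2/r − 1/a)
vₚ² = 1.021 × 10^20 × (3.39745 × 10^-11 − 2.4861 × 10^-12) = 3.21497 × 10^9 m²/s²
vₚ = 56700.7 m/s ≈ 11.96 AU/year
vₐ² = 1.021 × 10^20 × (2.68238 × 10^-12 − 2.4861 × 10^-12) = 2.00406 × 10^7 m²/s²
vₐ = 4476.67 m/s ≈ 0.9444 AU/year

Final answer: vₚ = 11.96 AU/year, vₐ = 0.9444 AU/year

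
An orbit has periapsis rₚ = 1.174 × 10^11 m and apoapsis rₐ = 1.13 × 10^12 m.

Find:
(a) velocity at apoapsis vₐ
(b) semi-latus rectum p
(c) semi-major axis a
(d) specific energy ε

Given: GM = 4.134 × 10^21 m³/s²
rₚ = 1.174 × 10^11 m
rₐ = 1.13 × 10^12 m
GM = 4.134 × 10^21 m³/s²
a = (rₚ + rₐ)/2 = 6.237 × 10^11 m
e = (rₐ − rₚ)/(rₐ + rₚ) = (1.0126 × 10^12) / (1.2474 × 10^12) = 0.811768
(a) vₐ² = GM (2/rₐ − 1/a) = 4.134 × 10^21 × (1.76991 × 10^-12 − 1.60333 × 10^-12) = 6.88628 × 10^8 m²/s²;  vₐ = 26241.7 m/s ≈ 26.24 km/s
(b) 1 − e² = 0.341032;  p = a(1 − e²) = 6.237 × 10^11 × 0.341032 = 2.12702 × 10^11 m ≈ 2.127 × 10^11 m
(c) a = 6.237 × 10^11 m ≈ 6.237 × 10^11 m
(d) 2a = 1.2474 × 10^12 m;  ε = −GM/(2a) = -3.31409 × 10^9 J/kg ≈ -3.314 GJ/kg

Final answer:
(a) velocity at apoapsis vₐ = 26.24 km/s
(b) semi-latus rectum p = 2.127 × 10^11 m
(c) semi-major axis a = 6.237 × 10^11 m
(d) specific energy ε = -3.314 GJ/kg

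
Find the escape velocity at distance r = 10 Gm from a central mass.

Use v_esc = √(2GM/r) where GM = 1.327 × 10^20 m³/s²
r = 10 Gm = 1 × 10^10 m
GM = 1.327 × 10^20 m³/s²
2GM/r = 2 × (1.327 × 10^20) / (1 × 10^10) = 2.654 × 10^10 m²/s²
v_esc = √(2GM/r) = 162911 m/s ≈ 162.9 km/s

Final answer: 162.9 km/s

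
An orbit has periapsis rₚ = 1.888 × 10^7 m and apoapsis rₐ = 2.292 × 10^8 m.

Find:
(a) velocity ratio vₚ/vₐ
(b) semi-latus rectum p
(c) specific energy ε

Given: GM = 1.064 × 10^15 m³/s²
rₚ = 1.888 × 10^7 m
rₐ = 2.292 × 10^8 m
GM = 1.064 × 10^15 m³/s²
a = (rₚ + rₐ)/2 = 1.2404 × 10^8 m
e = (rₐ − rₚ)/(rₐ + rₚ) = (2.1032 × 10^8) / (2.4808 × 10^8) = 0.847791
(a) vₚ/vₐ = rₐ/rₚ (angular momentum) = (2.292 × 10^8) / (1.888 × 10^7) = 12.1398 ≈ 12.14
(b) 1 − e² = 0.28125;  p = a(1 − e²) = 1.2404 × 10^8 × 0.28125 = 3.48863 × 10^7 m ≈ 3.489 × 10^7 m
(c) 2a = 2.4808 × 10^8 m;  ε = −GM/(2a) = -4.28894 × 10^6 J/kg ≈ -4.289 MJ/kg

Final answer:
(a) velocity ratio vₚ/vₐ = 12.14
(b) semi-latus rectum p = 3.489 × 10^7 m
(c) specific energy ε = -4.289 MJ/kg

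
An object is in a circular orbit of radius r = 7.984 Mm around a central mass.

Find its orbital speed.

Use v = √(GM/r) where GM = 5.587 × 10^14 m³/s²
r = 7.984 Mm = 7.984 × 10^6 m
GM = 5.587 × 10^14 m³/s²
GM/r = (5.587 × 10^14) / (7.984 × 10^6) = 6.99775 × 10^7 m²/s²
v = √(GM/r) = 8365.25 m/s ≈ 8.365 km/s

Final answer: 8.365 km/s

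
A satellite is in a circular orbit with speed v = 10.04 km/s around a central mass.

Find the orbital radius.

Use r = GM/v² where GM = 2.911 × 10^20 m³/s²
v = 10.04 km/s = 10040 m/s
GM = 2.911 × 10^20 m³/s²
v² = 1.00802 × 10^8 m²/s²
r = GM/v² = (2.911 × 10^20) / (1.00802 × 10^8) = 2.88785 × 10^12 m ≈ 2.888 Tm

Final answer: 2.888 Tm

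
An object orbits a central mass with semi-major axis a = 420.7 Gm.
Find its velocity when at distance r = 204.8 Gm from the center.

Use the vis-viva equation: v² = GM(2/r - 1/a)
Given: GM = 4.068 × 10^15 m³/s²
a = 420.7 Gm = 4.207 × 10^11 m
r = 204.8 Gm = 2.048 × 10^11 m
GM = 4.068 × 10^15 m³/s²
2/r − 1/a = 9.76563 × 10^-12 − 2.37699 × 10^-12 = 7.38863 × 10^-12 m⁻¹
v² = GM (2/r − 1/a) = 30057 m²/s²
v = 173.369 m/s ≈ 173.4 m/s

Final answer: 173.4 m/s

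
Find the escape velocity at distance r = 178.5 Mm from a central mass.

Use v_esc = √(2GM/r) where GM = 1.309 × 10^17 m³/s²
r = 178.5 Mm = 1.785 × 10^8 m
GM = 1.309 × 10^17 m³/s²
2GM/r = 2 × (1.309 × 10^17) / (1.785 × 10^8) = 1.46667 × 10^9 m²/s²
v_esc = √(2GM/r) = 38297.1 m/s ≈ 38.3 km/s

Final answer: 38.3 km/s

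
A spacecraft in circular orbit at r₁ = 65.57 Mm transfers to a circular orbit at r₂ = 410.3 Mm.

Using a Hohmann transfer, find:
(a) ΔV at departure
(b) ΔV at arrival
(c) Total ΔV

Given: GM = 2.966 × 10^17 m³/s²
r₁ = 65.57 Mm = 6.557 × 10^7 m
r₂ = 410.3 Mm = 4.103 × 10^8 m
GM = 2.966 × 10^17 m³/s²
Transfer ellipse: a_t = (r₁ + r₂)/2 = 2.37935 × 10^8 m
Circular speed at r₁: v₁ = √(GM/r₁) = 67256.3 m/s
Transfer speed at r₁ (periapsis): v₁ₜ = √(GM(2/r₁ − 1/a_t)) = 88319.1 m/s
(a) ΔV₁ = v₁ₜ − v₁ = 21062.8 m/s ≈ 21.06 km/s
Circular speed at r₂: v₂ = √(GM/r₂) = 26886.5 m/s
Transfer speed at r₂ (apoapsis): v₂ₜ = √(GM(2/r₂ − 1/a_t)) = 14114.3 m/s
(b) ΔV₂ = v₂ − v₂ₜ = 12772.3 m/s ≈ 12.77 km/s
(c) ΔV_total = ΔV₁ + ΔV₂ = 33835.1 m/s ≈ 33.84 km/s

Final answer:
(a) ΔV₁ = 21.06 km/s
(b) ΔV₂ = 12.77 km/s
(c) ΔV_total = 33.84 km/s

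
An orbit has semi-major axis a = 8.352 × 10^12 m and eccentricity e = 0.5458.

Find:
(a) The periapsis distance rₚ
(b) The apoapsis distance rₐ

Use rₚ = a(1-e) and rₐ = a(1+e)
a = 8.352 × 10^12 m
e = 0.5458:  1 − e = 0.4542,  1 + e = 1.5458
(a) rₚ = a(1 − e) = 8.352 × 10^12 m × 0.4542 = 3.79348 × 10^12 m ≈ 3.793 × 10^12 m
(b) rₐ = a(1 + e) = 8.352 × 10^12 m × 1.5458 = 1.29105 × 10^13 m ≈ 1.291 × 10^13 m

Final answer:
(a) rₚ = 3.793 × 10^12 m
(b) rₐ = 1.291 × 10^13 m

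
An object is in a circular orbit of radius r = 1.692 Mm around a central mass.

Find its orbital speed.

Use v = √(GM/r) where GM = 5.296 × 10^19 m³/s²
r = 1.692 Mm = 1.692 × 10^6 m
GM = 5.296 × 10^19 m³/s²
GM/r = (5.296 × 10^19) / (1.692 × 10^6) = 3.13002 × 10^13 m²/s²
v = √(GM/r) = 5.59466 × 10^6 m/s ≈ 5595 km/s

Final answer: 5595 km/s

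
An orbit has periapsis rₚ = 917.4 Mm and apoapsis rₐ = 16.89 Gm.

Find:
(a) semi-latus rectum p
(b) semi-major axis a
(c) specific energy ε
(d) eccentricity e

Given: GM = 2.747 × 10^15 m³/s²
rₚ = 917.4 Mm = 9.174 × 10^8 m
rₐ = 16.89 Gm = 1.689 × 10^10 m
GM = 2.747 × 10^15 m³/s²
a = (rₚ + rₐ)/2 = 8.9037 × 10^9 m
e = (rₐ − rₚ)/(rₐ + rₚ) = (1.59726 × 10^10) / (1.78074 × 10^10) = 0.896964
(a) 1 − e² = 0.195455;  p = a(1 − e²) = 8.9037 × 10^9 × 0.195455 = 1.74027 × 10^9 m ≈ 1.74 Gm
(b) a = 8.9037 × 10^9 m ≈ 8.904 Gm
(c) 2a = 1.78074 × 10^10 m;  ε = −GM/(2a) = -154262 J/kg ≈ -154.3 kJ/kg
(d) e = 0.896964 ≈ 0.897

Final answer:
(a) semi-latus rectum p = 1.74 Gm
(b) semi-major axis a = 8.904 Gm
(c) specific energy ε = -154.3 kJ/kg
(d) eccentricity e = 0.897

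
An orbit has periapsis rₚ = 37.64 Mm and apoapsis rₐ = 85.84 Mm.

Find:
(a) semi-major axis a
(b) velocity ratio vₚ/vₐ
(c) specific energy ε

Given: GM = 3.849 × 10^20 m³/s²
rₚ = 37.64 Mm = 3.764 × 10^7 m
rₐ = 85.84 Mm = 8.584 × 10^7 m
GM = 3.849 × 10^20 m³/s²
a = (rₚ + rₐ)/2 = 6.174 × 10^7 m
e = (rₐ − rₚ)/(rₐ + rₚ) = (4.82 × 10^7) / (1.2348 × 10^8) = 0.390347
(a) a = 6.174 × 10^7 m ≈ 61.74 Mm
(b) vₚ/vₐ = rₐ/rₚ (angular momentum) = (8.584 × 10^7) / (3.764 × 10^7) = 2.28055 ≈ 2.281
(c) 2a = 1.2348 × 10^8 m;  ε = −GM/(2a) = -3.1171 × 10^12 J/kg ≈ -3117 GJ/kg

Final answer:
(a) semi-major axis a = 61.74 Mm
(b) velocity ratio vₚ/vₐ = 2.281
(c) specific energy ε = -3117 GJ/kg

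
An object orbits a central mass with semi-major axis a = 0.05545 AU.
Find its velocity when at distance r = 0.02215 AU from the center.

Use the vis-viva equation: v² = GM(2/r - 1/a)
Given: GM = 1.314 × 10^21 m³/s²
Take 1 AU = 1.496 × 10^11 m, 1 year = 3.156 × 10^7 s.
a = 0.05545 AU = 8.29532 × 10^9 m
r = 0.02215 AU = 3.31364 × 10^9 m
GM = 1.314 × 10^21 m³/s²
2/r − 1/a = 6.03566 × 10^-10 − 1.2055 × 10^-10 = 4.83016 × 10^-10 m⁻¹
v² = GM (2/r − 1/a) = 6.34683 × 10^11 m²/s²
v = 796670 m/s ≈ 168.1 AU/year

Final answer: 168.1 AU/year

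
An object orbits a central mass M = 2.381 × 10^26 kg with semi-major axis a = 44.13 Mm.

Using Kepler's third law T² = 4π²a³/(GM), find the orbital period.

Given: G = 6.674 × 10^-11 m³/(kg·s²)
M = 2.381 × 10^26 kg
GM = G × M = 6.674 × 10^-11 × 2.381 × 10^26 = 1.58908 × 10^16 m³/s²
a = 44.13 Mm = 4.413 × 10^7 m
a³ = 8.59413 × 10^22 m³
T = 2π √(a³/GM) = 2π √((8.59413 × 10^22) / (1.58908 × 10^16)) = 2π × 2325.56 s
T = 14611.9 s ≈ 4.059 hours

Final answer: 4.059 hours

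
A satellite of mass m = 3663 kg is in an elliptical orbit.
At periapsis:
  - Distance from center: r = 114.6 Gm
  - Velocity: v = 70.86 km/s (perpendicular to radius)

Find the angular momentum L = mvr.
r = 114.6 Gm = 1.146 × 10^11 m
v = 70.86 km/s = 70860 m/s
vr = 70860 × 1.146 × 10^11 = 8.12056 × 10^15 m²/s
L = m × vr = 3663 × 8.12056 × 10^15 = 2.97456 × 10^19 kg·m²/s ≈ 2.975 × 10^19 kg·m²/s

Final answer: L = 2.975 × 10^19 kg·m²/s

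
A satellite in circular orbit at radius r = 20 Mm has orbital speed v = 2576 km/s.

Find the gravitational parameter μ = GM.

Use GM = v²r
r = 20 Mm = 2 × 10^7 m
v = 2576 km/s = 2.576 × 10^6 m/s
v² = 6.63578 × 10^12 m²/s²
GM = v²r = 6.63578 × 10^12 × 2 × 10^7 = 1.32716 × 10^20 m³/s²
GM ≈ 1.327 × 10^20 m³/s²

Final answer: GM = 1.327 × 10^20 m³/s²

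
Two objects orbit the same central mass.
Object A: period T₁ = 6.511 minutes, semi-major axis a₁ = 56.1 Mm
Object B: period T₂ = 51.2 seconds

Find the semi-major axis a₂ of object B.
T₁ = 6.511 minutes = 390.66 s
T₂ = 51.2 seconds
a₁ = 56.1 Mm = 5.61 × 10^7 m
Kepler's third law: (T₂/T₁)² = (a₂/a₁)³  ⇒  a₂ = a₁ (T₂/T₁)^(2/3)
T₂/T₁ = 0.13106
(T₂/T₁)^(2/3) = 0.258016
a₂ = 5.61 × 10^7 m × 0.258016 = 1.44747 × 10^7 m ≈ 14.47 Mm

Final answer: a₂ = 14.47 Mm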